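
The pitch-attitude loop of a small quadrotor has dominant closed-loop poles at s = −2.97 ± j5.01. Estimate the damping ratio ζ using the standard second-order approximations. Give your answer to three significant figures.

With σ = 2.97, ω_d = 5.01: ω_n = √(σ²+ω_d²) = 5.82 rad/s, ζ = σ/ω_n = 0.510.

ζ ≈ 0.510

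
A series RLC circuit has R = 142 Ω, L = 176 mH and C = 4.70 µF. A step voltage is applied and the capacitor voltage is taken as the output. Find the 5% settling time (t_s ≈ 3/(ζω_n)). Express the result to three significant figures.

For a series RLC circuit (capacitor voltage as output), ω_n = 1/√(LC) = 1/√(176 mH · 4.70 µF) = 1100 rad/s.
ζ = (R/2)·√(C/L) = (142/2)·√(4.70 µF/176 mH) = 0.367.
t_s ≈ 3/(ζω_n) = 0.00744 s.

t_s ≈ 0.00744 s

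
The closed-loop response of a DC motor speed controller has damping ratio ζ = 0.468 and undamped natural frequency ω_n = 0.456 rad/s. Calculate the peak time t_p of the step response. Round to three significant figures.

t_p ≈ 7.80 s

The damped frequency is ω_d = ω_n√(1−ζ²) = 0.456·√(1−0.219) = 0.403 rad/s.
Peak time t_p = π/ω_d = π/0.403 = 7.80 s.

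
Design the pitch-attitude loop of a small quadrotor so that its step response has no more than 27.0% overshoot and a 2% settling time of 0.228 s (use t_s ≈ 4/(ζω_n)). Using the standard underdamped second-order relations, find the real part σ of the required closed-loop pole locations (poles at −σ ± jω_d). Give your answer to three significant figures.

σ ≈ 17.5

The settling-time spec alone fixes σ = ζω_n = 4/t_s = 4/0.228 = 17.5.
(Overshoot then fixes ζ = 0.385 and hence ω_d = σ·√(1−ζ²)/ζ = 42.1 rad/s.)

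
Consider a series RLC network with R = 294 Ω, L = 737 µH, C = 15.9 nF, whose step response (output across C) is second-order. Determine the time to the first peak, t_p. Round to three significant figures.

For a series RLC circuit (capacitor voltage as output), ω_n = 1/√(LC) = 1/√(737 µH · 15.9 nF) = 292000 rad/s.
ζ = (R/2)·√(C/L) = (294/2)·√(15.9 nF/737 µH) = 0.683.
ω_d = 292000·√(1 − 0.683²) = 213000 rad/s. t_p = π/ω_d = 0.0000147 s.

t_p ≈ 0.0000147 s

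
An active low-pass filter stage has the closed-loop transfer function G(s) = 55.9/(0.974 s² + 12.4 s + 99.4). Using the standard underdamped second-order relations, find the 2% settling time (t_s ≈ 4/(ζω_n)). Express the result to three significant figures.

t_s ≈ 0.628 s

Dividing through by 0.974: denominator becomes s² + 12.73 s + 102.1.
So ω_n = √102.1 = 10.1 rad/s and ζ = 12.73/(2·10.1) = 0.630.
t_s ≈ 4/(ζω_n) = 0.628 s.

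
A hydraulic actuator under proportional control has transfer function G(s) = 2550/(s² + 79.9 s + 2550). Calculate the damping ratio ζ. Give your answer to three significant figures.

ζ ≈ 0.791

Comparing the denominator to s² + 2ζω_n s + ω_n²: ω_n = √2550 = 50.5 rad/s, and 2ζω_n = 79.9 so ζ = 79.9/(2·50.5) = 0.791.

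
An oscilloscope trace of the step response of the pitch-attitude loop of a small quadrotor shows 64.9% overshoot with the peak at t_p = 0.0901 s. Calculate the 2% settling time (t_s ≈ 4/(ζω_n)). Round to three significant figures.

From the overshoot, ζ = −ln(OS)/√(π²+ln²(OS)) = 0.136.
t_p = π/ω_d ⇒ ω_d = 34.9 rad/s; then ω_n = ω_d/√(1−ζ²) = 35.2 rad/s.
t_s ≈ 4/(ζω_n) = 4/(0.136·35.2) = 0.834 s.

t_s ≈ 0.834 s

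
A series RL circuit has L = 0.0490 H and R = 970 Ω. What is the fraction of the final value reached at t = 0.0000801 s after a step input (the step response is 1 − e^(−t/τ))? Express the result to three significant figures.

y/y_∞ ≈ 0.795

τ = L/R = 0.0490/970 = 0.0000505 s.
y(t)/y_∞ = 1 − e^(−t/τ) = 1 − e^(−0.0000801/0.0000505) = 1 − e^(−1.59) = 0.795.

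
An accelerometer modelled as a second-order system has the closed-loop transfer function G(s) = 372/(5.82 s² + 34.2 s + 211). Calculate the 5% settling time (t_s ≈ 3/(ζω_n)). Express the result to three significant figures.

Dividing through by 5.82: denominator becomes s² + 5.876 s + 36.25.
So ω_n = √36.25 = 6.02 rad/s and ζ = 5.876/(2·6.02) = 0.488.
t_s ≈ 3/(ζω_n) = 1.02 s.

t_s ≈ 1.02 s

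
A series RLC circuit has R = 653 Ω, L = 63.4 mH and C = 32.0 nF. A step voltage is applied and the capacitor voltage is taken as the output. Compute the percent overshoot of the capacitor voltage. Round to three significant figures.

%OS ≈ 47.3%

For a series RLC circuit (capacitor voltage as output), ω_n = 1/√(LC) = 1/√(63.4 mH · 32.0 nF) = 22200 rad/s.
ζ = (R/2)·√(C/L) = (653/2)·√(32.0 nF/63.4 mH) = 0.232.
Overshoot: exp(−π·0.232/√(1−0.232²)) = 0.473, i.e. 47.3%.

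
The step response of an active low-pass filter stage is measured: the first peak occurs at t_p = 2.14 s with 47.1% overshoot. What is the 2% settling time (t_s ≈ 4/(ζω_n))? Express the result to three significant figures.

The overshoot fixes ζ = −ln(OS)/√(π²+ln²(OS)) = 0.233.
t_p = π/ω_d ⇒ ω_d = 1.47 rad/s; then ω_n = ω_d/√(1−ζ²) = 1.51 rad/s.
t_s ≈ 4/(ζω_n) = 4/(0.233·1.51) = 11.4 s.

t_s ≈ 11.4 s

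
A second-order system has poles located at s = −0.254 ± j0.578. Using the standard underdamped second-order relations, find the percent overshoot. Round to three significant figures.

%OS ≈ 25.1%

The poles are at −σ ± jω_d with σ = 0.254 and ω_d = 0.578, so ω_n = √(σ²+ω_d²) = 0.631 rad/s and ζ = σ/ω_n = 0.402.
%OS = 100·exp(−πζ/√(1−ζ²)) = 25.1%.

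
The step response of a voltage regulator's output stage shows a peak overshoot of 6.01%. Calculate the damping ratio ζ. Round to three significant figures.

From %OS = 100·exp(−πζ/√(1−ζ²)), invert to get ζ = −ln(OS)/√(π² + ln²(OS)) with OS = 0.0601.
−ln 0.0601 = 2.812, so ζ = 2.812/√(π² + 7.906) = 0.667.

ζ ≈ 0.667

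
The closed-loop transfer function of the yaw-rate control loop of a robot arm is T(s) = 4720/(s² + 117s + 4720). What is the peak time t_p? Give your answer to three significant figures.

ω_n = √4720 = 68.7 rad/s; ζ = 117/(2·68.7) = 0.852.
ω_d = 68.7·√(1 − 0.852²) = 36.0 rad/s. Then t_p = π/ω_d = 0.0872 s.

t_p ≈ 0.0872 s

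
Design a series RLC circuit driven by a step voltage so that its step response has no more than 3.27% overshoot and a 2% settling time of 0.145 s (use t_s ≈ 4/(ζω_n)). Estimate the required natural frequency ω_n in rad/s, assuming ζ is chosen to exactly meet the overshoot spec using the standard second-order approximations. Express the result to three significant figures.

ζ = −ln(OS)/√(π² + (ln OS)²). With OS = 0.0327, ln OS = −3.420 and ζ = 3.420/4.644 = 0.736.
From t_s ≈ 4/(ζω_n): ω_n = 4/(ζ·t_s) = 4/(0.736·0.145) = 37.5 rad/s.

ω_n ≈ 37.5 rad/s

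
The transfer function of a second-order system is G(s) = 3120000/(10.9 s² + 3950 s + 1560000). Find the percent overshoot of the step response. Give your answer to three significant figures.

Dividing through by 10.9: denominator becomes s² + 362.4 s + 143100.
So ω_n = √143100 = 378 rad/s and ζ = 362.4/(2·378) = 0.479.
Overshoot: exp(−π·0.479/√(1−0.479²)) = 0.180, i.e. 18.0%.

%OS ≈ 18.0%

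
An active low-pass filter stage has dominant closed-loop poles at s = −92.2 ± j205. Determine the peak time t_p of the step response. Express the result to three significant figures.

t_p ≈ 0.0153 s

t_p = π/ω_d with ω_d = 205 (the imaginary part), so t_p = 0.0153 s.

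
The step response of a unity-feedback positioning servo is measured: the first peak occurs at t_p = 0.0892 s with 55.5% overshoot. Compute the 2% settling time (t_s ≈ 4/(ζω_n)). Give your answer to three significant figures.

ζ from %OS: ζ = |ln 0.555|/√(π²+ln²0.555) = 0.184.
From t_p = π/ω_d, ω_d = π/0.0892 = 35.2 rad/s, so ω_n = ω_d/√(1−ζ²) = 35.8 rad/s.
t_s ≈ 4/(ζω_n) = 4/(0.184·35.8) = 0.606 s.

t_s ≈ 0.606 s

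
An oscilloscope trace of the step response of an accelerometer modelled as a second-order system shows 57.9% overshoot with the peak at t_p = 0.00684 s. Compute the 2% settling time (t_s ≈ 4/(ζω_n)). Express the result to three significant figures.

t_s ≈ 0.0501 s

From the overshoot, ζ = −ln(OS)/√(π²+ln²(OS)) = 0.171.
From t_p = π/ω_d, ω_d = π/0.00684 = 459 rad/s, so ω_n = ω_d/√(1−ζ²) = 466 rad/s.
t_s ≈ 4/(ζω_n) = 4/(0.171·466) = 0.0501 s.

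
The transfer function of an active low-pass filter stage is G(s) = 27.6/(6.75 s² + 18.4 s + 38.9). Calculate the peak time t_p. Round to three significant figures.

t_p ≈ 1.59 s

Dividing through by 6.75: denominator becomes s² + 2.726 s + 5.763.
So ω_n = √5.763 = 2.40 rad/s and ζ = 2.726/(2·2.40) = 0.568.
The damped frequency ω_d = ω_n√(1−ζ²) = 1.98 rad/s. t_p = π/ω_d = 1.59 s.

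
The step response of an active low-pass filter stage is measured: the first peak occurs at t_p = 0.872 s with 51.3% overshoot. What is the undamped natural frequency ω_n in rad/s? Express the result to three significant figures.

ω_n ≈ 3.68 rad/s

ζ from %OS: ζ = |ln 0.513|/√(π²+ln²0.513) = 0.208.
From t_p = π/ω_d, ω_d = π/0.872 = 3.60 rad/s, so ω_n = ω_d/√(1−ζ²) = 3.68 rad/s.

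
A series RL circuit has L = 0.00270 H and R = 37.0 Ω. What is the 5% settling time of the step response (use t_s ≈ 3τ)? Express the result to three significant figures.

τ = L/R = 0.00270/37.0 = 0.0000730 s.
t_s ≈ 3τ = 0.000219 s.

t_s ≈ 0.000219 s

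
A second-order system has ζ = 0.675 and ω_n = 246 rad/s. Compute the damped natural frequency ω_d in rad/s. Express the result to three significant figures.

ω_d ≈ 182 rad/s

ω_d = ω_n√(1−ζ²) = 246·√0.544 = 182 rad/s.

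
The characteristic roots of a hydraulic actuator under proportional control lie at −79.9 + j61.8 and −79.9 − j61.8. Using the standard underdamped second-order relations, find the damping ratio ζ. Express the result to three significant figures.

ζ ≈ 0.791

|pole| = ω_n = √(79.9² + 61.8²) = 101 rad/s; ζ = cos θ = σ/ω_n = 0.791.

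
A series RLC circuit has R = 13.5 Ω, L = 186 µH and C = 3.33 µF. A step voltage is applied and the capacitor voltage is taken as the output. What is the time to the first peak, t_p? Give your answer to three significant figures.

t_p ≈ 0.000182 s

For a series RLC circuit (capacitor voltage as output), ω_n = 1/√(LC) = 1/√(186 µH · 3.33 µF) = 40200 rad/s.
ζ = (R/2)·√(C/L) = (13.5/2)·√(3.33 µF/186 µH) = 0.903.
The damped frequency ω_d = ω_n√(1−ζ²) = 17200 rad/s. t_p = π/ω_d = 0.000182 s.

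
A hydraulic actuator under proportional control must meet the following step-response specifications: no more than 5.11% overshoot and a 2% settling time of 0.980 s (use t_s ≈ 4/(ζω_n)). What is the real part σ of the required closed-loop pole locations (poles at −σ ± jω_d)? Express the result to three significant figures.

The settling-time spec alone fixes σ = ζω_n = 4/t_s = 4/0.980 = 4.08.
(Overshoot then fixes ζ = 0.687 and hence ω_d = σ·√(1−ζ²)/ζ = 4.31 rad/s.)

σ ≈ 4.08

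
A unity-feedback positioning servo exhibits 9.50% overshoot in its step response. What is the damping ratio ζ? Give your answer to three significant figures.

From %OS = 100·exp(−πζ/√(1−ζ²)), invert to get ζ = −ln(OS)/√(π² + ln²(OS)) with OS = 0.0950.
−ln 0.0950 = 2.354, so ζ = 2.354/√(π² + 5.541) = 0.600.

ζ ≈ 0.600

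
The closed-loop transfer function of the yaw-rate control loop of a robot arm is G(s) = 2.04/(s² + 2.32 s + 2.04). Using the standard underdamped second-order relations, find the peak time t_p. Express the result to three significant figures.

t_p ≈ 3.77 s

Comparing the denominator to s² + 2ζω_n s + ω_n²: ω_n = √2.04 = 1.43 rad/s, and 2ζω_n = 2.32 so ζ = 2.32/(2·1.43) = 0.812.
ω_d = ω_n√(1−ζ²) = 0.833 rad/s. Then t_p = π/ω_d = 3.77 s.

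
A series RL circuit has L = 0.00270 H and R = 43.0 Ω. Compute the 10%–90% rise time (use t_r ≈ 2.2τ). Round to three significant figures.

τ = L/R = 0.00270/43.0 = 0.0000628 s.
t_r ≈ 2.2τ = 0.000138 s.

t_r ≈ 0.000138 s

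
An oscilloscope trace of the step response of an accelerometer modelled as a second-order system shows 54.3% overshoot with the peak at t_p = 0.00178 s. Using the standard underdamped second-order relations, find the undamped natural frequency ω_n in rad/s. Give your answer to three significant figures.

ω_n ≈ 1800 rad/s

From the overshoot, ζ = −ln(OS)/√(π²+ln²(OS)) = 0.191.
t_p = π/ω_d ⇒ ω_d = 1760 rad/s; then ω_n = ω_d/√(1−ζ²) = 1800 rad/s.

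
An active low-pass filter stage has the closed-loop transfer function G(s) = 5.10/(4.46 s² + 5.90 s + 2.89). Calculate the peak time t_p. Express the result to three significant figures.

Dividing through by 4.46: denominator becomes s² + 1.323 s + 0.6480.
So ω_n = √0.6480 = 0.805 rad/s and ζ = 1.323/(2·0.805) = 0.822.
ω_d = 0.805·√(1 − 0.822²) = 0.459 rad/s. t_p = π/ω_d = 6.85 s.

t_p ≈ 6.85 s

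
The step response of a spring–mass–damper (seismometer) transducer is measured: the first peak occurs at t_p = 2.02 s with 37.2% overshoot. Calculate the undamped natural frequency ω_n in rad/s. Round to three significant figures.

ω_n ≈ 1.63 rad/s

From the overshoot, ζ = −ln(OS)/√(π²+ln²(OS)) = 0.300.
From t_p = π/ω_d, ω_d = π/2.02 = 1.56 rad/s, so ω_n = ω_d/√(1−ζ²) = 1.63 rad/s.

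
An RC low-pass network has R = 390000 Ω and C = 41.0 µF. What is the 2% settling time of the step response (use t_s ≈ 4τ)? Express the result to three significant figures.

τ = RC = 390000 × 41.0 µF = 16.0 s.
t_s ≈ 4τ = 64.0 s.

t_s ≈ 64.0 s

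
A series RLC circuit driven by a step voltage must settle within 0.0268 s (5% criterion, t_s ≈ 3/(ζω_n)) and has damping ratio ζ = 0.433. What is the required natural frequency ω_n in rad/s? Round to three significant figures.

ω_n ≈ 259 rad/s

Rearranging t_s ≈ 3/(ζω_n) gives ω_n = 3/(ζ·t_s) = 3/(0.433 × 0.0268) = 259 rad/s.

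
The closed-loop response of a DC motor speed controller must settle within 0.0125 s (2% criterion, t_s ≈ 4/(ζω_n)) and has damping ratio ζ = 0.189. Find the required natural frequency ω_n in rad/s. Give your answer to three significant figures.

ω_n ≈ 1690 rad/s

Rearranging t_s ≈ 4/(ζω_n) gives ω_n = 4/(ζ·t_s) = 4/(0.189 × 0.0125) = 1690 rad/s.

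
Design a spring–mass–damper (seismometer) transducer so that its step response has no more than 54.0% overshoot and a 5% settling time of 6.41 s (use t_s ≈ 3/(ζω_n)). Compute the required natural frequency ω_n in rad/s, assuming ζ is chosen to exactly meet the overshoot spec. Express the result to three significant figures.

ω_n ≈ 2.43 rad/s

Inverting the overshoot relation: ζ = |ln 0.540|/√(π² + ln²0.540) = 0.192.
From t_s ≈ 3/(ζω_n): ω_n = 3/(ζ·t_s) = 3/(0.192·6.41) = 2.43 rad/s.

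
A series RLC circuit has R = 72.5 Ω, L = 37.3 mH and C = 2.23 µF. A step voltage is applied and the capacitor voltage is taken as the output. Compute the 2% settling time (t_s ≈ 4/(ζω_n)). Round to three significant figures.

For a series RLC circuit (capacitor voltage as output), ω_n = 1/√(LC) = 1/√(37.3 mH · 2.23 µF) = 3470 rad/s.
ζ = (R/2)·√(C/L) = (72.5/2)·√(2.23 µF/37.3 mH) = 0.280.
t_s ≈ 4/(ζω_n) = 0.00412 s.

t_s ≈ 0.00412 s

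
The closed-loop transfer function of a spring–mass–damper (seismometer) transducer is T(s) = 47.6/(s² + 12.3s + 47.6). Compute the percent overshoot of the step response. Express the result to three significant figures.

%OS ≈ 0.207%

Comparing the denominator to s² + 2ζω_n s + ω_n²: ω_n = √47.6 = 6.90 rad/s, and 2ζω_n = 12.3 so ζ = 12.3/(2·6.90) = 0.891.
Overshoot: exp(−π·0.891/√(1−0.891²)) = 0.00207, i.e. 0.207%.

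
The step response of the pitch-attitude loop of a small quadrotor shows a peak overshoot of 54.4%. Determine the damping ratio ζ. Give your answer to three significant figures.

ζ = −ln(OS)/√(π² + (ln OS)²). With OS = 0.544, ln OS = −0.6088 and ζ = 0.6088/3.200 = 0.190.

ζ ≈ 0.190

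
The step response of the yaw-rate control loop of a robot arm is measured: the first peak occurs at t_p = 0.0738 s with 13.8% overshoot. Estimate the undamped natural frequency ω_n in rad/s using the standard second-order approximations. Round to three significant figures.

ω_n ≈ 50.3 rad/s

The overshoot fixes ζ = −ln(OS)/√(π²+ln²(OS)) = 0.533.
t_p = π/ω_d ⇒ ω_d = 42.6 rad/s; then ω_n = ω_d/√(1−ζ²) = 50.3 rad/s.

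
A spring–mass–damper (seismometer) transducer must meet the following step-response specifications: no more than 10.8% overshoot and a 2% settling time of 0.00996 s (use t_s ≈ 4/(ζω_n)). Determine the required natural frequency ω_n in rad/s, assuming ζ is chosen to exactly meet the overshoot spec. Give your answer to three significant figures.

Inverting the overshoot relation: ζ = |ln 0.108|/√(π² + ln²0.108) = 0.578.
From t_s ≈ 4/(ζω_n): ω_n = 4/(ζ·t_s) = 4/(0.578·0.00996) = 695 rad/s.

ω_n ≈ 695 rad/s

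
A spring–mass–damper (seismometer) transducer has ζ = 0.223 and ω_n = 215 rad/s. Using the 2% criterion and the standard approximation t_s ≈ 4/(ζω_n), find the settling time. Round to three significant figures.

t_s ≈ 0.0834 s

t_s ≈ 4/(ζω_n) = 4/(0.223 × 215) = 0.0834 s.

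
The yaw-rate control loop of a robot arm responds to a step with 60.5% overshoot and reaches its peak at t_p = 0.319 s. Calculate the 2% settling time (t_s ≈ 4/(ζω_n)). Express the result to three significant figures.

t_s ≈ 2.54 s

ζ from %OS: ζ = |ln 0.605|/√(π²+ln²0.605) = 0.158.
t_p = π/ω_d ⇒ ω_d = 9.85 rad/s; then ω_n = ω_d/√(1−ζ²) = 9.97 rad/s.
t_s ≈ 4/(ζω_n) = 4/(0.158·9.97) = 2.54 s.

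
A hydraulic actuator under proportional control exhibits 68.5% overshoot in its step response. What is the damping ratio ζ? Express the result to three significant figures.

From %OS = 100·exp(−πζ/√(1−ζ²)), invert to get ζ = −ln(OS)/√(π² + ln²(OS)) with OS = 0.685.
−ln 0.685 = 0.3783, so ζ = 0.3783/√(π² + 0.1431) = 0.120.

ζ ≈ 0.120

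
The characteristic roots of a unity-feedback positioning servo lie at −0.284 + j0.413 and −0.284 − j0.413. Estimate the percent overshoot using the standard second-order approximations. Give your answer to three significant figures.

%OS ≈ 11.5%

The poles are at −σ ± jω_d with σ = 0.284 and ω_d = 0.413, so ω_n = √(σ²+ω_d²) = 0.501 rad/s and ζ = σ/ω_n = 0.567.
Overshoot: exp(−π·0.567/√(1−0.567²)) = 0.115, i.e. 11.5%.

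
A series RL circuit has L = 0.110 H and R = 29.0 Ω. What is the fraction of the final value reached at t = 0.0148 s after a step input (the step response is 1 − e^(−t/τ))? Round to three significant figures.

y/y_∞ ≈ 0.980

τ = L/R = 0.110/29.0 = 0.00379 s.
y(t)/y_∞ = 1 − e^(−t/τ) = 1 − e^(−0.0148/0.00379) = 1 − e^(−3.90) = 0.980.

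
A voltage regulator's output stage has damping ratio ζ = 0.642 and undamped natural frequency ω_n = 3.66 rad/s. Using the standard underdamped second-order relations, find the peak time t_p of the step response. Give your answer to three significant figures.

t_p ≈ 1.12 s

The damped frequency is ω_d = ω_n√(1−ζ²) = 3.66·√(1−0.412) = 2.81 rad/s.
Peak time t_p = π/ω_d = π/2.81 = 1.12 s.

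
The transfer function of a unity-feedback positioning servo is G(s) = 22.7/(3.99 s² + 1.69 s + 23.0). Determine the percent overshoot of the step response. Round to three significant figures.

%OS ≈ 75.7%

Dividing through by 3.99: denominator becomes s² + 0.4236 s + 5.764.
So ω_n = √5.764 = 2.40 rad/s and ζ = 0.4236/(2·2.40) = 0.0882.
%OS = 100·exp(−πζ/√(1−ζ²)) = 75.7%.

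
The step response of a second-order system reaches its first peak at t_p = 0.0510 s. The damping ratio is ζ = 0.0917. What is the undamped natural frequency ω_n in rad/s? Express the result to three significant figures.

ω_n ≈ 61.9 rad/s

Peak time t_p = π/ω_d, so ω_d = π/t_p = π/0.0510 = 61.6 rad/s.
ω_n = ω_d/√(1−ζ²) = 61.6/√0.992 = 61.9 rad/s.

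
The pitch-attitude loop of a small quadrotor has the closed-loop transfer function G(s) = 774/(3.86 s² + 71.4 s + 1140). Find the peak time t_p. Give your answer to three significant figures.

t_p ≈ 0.217 s

Dividing through by 3.86: denominator becomes s² + 18.50 s + 295.3.
So ω_n = √295.3 = 17.2 rad/s and ζ = 18.50/(2·17.2) = 0.538.
ω_d = 17.2·√(1 − 0.538²) = 14.5 rad/s. t_p = π/ω_d = 0.217 s.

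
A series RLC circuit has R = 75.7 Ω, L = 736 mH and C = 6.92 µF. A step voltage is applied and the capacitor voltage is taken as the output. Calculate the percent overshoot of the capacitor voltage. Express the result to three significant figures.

%OS ≈ 69.3%

For a series RLC circuit (capacitor voltage as output), ω_n = 1/√(LC) = 1/√(736 mH · 6.92 µF) = 443 rad/s.
ζ = (R/2)·√(C/L) = (75.7/2)·√(6.92 µF/736 mH) = 0.116.
Overshoot: exp(−π·0.116/√(1−0.116²)) = 0.693, i.e. 69.3%.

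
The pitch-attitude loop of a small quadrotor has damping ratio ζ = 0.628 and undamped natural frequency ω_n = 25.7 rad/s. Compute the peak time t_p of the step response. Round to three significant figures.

The damped frequency is ω_d = ω_n√(1−ζ²) = 25.7·√(1−0.394) = 20.0 rad/s.
Peak time t_p = π/ω_d = π/20.0 = 0.157 s.

t_p ≈ 0.157 s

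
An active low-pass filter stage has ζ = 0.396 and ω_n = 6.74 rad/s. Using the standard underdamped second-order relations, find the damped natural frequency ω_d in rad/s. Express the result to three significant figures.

ω_d = ω_n√(1−ζ²) = 6.74·√0.843 = 6.19 rad/s.

ω_d ≈ 6.19 rad/s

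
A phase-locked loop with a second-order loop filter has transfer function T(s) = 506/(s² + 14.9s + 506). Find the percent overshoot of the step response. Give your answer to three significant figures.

ω_n = √506 = 22.5 rad/s; ζ = 14.9/(2·22.5) = 0.331.
%OS = 100·exp(−πζ/√(1−ζ²)) = 33.2%.

%OS ≈ 33.2%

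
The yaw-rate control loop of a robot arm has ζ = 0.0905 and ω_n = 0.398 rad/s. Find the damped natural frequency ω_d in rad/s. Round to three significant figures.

ω_d ≈ 0.396 rad/s

ω_d = ω_n√(1−ζ²) = 0.398·√0.992 = 0.396 rad/s.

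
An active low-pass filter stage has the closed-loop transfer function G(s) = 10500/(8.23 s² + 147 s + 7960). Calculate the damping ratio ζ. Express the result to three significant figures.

ζ ≈ 0.287

Dividing through by 8.23: denominator becomes s² + 17.86 s + 967.2.
So ω_n = √967.2 = 31.1 rad/s and ζ = 17.86/(2·31.1) = 0.287.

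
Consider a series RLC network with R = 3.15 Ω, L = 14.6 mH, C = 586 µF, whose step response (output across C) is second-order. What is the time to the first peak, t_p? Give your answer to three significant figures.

t_p ≈ 0.00968 s

For a series RLC circuit (capacitor voltage as output), ω_n = 1/√(LC) = 1/√(14.6 mH · 586 µF) = 342 rad/s.
ζ = (R/2)·√(C/L) = (3.15/2)·√(586 µF/14.6 mH) = 0.316.
ω_d = 342·√(1 − 0.316²) = 324 rad/s. t_p = π/ω_d = 0.00968 s.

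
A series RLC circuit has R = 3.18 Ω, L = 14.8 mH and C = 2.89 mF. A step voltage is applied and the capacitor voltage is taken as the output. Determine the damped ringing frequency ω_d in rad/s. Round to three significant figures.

For a series RLC circuit (capacitor voltage as output), ω_n = 1/√(LC) = 1/√(14.8 mH · 2.89 mF) = 153 rad/s.
ζ = (R/2)·√(C/L) = (3.18/2)·√(2.89 mF/14.8 mH) = 0.703.
ω_d = ω_n√(1−ζ²) = 109 rad/s.

ω_d ≈ 109 rad/s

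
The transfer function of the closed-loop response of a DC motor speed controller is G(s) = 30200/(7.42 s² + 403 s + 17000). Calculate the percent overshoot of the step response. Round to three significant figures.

Dividing through by 7.42: denominator becomes s² + 54.31 s + 2291.
So ω_n = √2291 = 47.9 rad/s and ζ = 54.31/(2·47.9) = 0.567.
%OS = 100 e^{−πζ/√(1−ζ²)} with ζ = 0.567 gives 11.5%.

%OS ≈ 11.5%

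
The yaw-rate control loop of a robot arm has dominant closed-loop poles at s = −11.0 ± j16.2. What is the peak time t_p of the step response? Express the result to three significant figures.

t_p = π/ω_d with ω_d = 16.2 (the imaginary part), so t_p = 0.194 s.

t_p ≈ 0.194 s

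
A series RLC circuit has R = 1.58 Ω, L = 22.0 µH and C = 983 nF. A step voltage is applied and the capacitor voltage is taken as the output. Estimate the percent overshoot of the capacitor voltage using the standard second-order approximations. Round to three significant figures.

For a series RLC circuit (capacitor voltage as output), ω_n = 1/√(LC) = 1/√(22.0 µH · 983 nF) = 215000 rad/s.
ζ = (R/2)·√(C/L) = (1.58/2)·√(983 nF/22.0 µH) = 0.167.
%OS = 100·exp(−πζ/√(1−ζ²)) = 58.7%.

%OS ≈ 58.7%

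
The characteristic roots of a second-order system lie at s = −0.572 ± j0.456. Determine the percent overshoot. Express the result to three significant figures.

%OS ≈ 1.94%

With σ = 0.572, ω_d = 0.456: ω_n = √(σ²+ω_d²) = 0.732 rad/s, ζ = σ/ω_n = 0.782.
%OS = 100 e^{−πζ/√(1−ζ²)} with ζ = 0.782 gives 1.94%.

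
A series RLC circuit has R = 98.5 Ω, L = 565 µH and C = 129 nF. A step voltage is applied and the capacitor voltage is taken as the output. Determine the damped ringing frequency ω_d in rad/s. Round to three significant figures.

ω_d ≈ 78200 rad/s

For a series RLC circuit (capacitor voltage as output), ω_n = 1/√(LC) = 1/√(565 µH · 129 nF) = 117000 rad/s.
ζ = (R/2)·√(C/L) = (98.5/2)·√(129 nF/565 µH) = 0.744.
The damped frequency ω_d = ω_n√(1−ζ²) = 78200 rad/s.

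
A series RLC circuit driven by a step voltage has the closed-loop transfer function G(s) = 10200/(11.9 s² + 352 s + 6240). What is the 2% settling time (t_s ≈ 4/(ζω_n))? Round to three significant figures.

t_s ≈ 0.270 s

Dividing through by 11.9: denominator becomes s² + 29.58 s + 524.4.
So ω_n = √524.4 = 22.9 rad/s and ζ = 29.58/(2·22.9) = 0.646.
t_s ≈ 4/(ζω_n) = 0.270 s.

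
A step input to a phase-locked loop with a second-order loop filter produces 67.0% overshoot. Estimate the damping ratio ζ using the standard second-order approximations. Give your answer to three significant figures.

ζ ≈ 0.126

ζ = −ln(OS)/√(π² + (ln OS)²). With OS = 0.670, ln OS = −0.4005 and ζ = 0.4005/3.167 = 0.126.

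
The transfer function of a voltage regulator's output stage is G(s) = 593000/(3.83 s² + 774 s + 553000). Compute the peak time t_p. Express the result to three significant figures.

Dividing through by 3.83: denominator becomes s² + 202.1 s + 144400.
So ω_n = √144400 = 380 rad/s and ζ = 202.1/(2·380) = 0.266.
The damped frequency ω_d = ω_n√(1−ζ²) = 366 rad/s. t_p = π/ω_d = 0.00858 s.

t_p ≈ 0.00858 s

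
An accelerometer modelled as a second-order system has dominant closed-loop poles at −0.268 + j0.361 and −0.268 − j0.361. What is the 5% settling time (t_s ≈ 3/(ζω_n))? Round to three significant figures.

For poles at −σ ± jω_d, ζω_n = σ = 0.268, so t_s ≈ 3/σ = 11.2 s.

t_s ≈ 11.2 s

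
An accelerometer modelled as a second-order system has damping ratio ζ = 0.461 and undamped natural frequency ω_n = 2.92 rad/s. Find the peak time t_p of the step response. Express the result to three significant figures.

t_p ≈ 1.21 s

The damped frequency is ω_d = ω_n√(1−ζ²) = 2.92·√(1−0.213) = 2.59 rad/s.
Peak time t_p = π/ω_d = π/2.59 = 1.21 s.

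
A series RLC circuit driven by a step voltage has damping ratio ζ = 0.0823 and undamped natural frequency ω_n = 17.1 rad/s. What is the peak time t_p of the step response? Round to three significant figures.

The damped frequency is ω_d = ω_n√(1−ζ²) = 17.1·√(1−0.00677) = 17.0 rad/s.
Peak time t_p = π/ω_d = π/17.0 = 0.184 s.

t_p ≈ 0.184 s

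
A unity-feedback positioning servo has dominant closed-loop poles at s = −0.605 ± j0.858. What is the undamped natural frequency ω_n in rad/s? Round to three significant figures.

ω_n ≈ 1.05 rad/s

The poles are at −σ ± jω_d with σ = 0.605 and ω_d = 0.858, so ω_n = √(σ²+ω_d²) = 1.05 rad/s and ζ = σ/ω_n = 0.576.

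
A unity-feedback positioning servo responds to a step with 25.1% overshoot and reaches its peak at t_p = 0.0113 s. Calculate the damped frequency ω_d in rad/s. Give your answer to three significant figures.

ω_d ≈ 278 rad/s

t_p = π/ω_d, so ω_d = π/0.0113 = 278 rad/s.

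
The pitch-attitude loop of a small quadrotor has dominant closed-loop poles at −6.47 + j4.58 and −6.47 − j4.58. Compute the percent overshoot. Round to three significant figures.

%OS ≈ 1.18%

|pole| = ω_n = √(6.47² + 4.58²) = 7.93 rad/s; ζ = cos θ = σ/ω_n = 0.816.
Overshoot: exp(−π·0.816/√(1−0.816²)) = 0.0118, i.e. 1.18%.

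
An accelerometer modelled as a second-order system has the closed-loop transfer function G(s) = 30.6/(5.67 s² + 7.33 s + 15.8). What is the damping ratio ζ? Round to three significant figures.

Dividing through by 5.67: denominator becomes s² + 1.293 s + 2.787.
So ω_n = √2.787 = 1.67 rad/s and ζ = 1.293/(2·1.67) = 0.387.

ζ ≈ 0.387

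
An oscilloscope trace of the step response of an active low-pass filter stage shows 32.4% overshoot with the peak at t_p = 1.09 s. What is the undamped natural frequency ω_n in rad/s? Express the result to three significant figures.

The overshoot fixes ζ = −ln(OS)/√(π²+ln²(OS)) = 0.338.
t_p = π/ω_d ⇒ ω_d = 2.88 rad/s; then ω_n = ω_d/√(1−ζ²) = 3.06 rad/s.

ω_n ≈ 3.06 rad/s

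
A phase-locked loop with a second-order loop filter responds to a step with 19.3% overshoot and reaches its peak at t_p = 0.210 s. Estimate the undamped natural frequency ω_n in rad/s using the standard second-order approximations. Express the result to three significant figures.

ω_n ≈ 16.9 rad/s

The overshoot fixes ζ = −ln(OS)/√(π²+ln²(OS)) = 0.464.
From t_p = π/ω_d, ω_d = π/0.210 = 15.0 rad/s, so ω_n = ω_d/√(1−ζ²) = 16.9 rad/s.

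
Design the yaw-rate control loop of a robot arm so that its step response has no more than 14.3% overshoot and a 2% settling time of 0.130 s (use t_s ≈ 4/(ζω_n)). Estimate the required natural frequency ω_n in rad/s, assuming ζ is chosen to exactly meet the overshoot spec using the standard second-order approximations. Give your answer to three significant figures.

ω_n ≈ 58.5 rad/s

ζ = −ln(OS)/√(π² + (ln OS)²). With OS = 0.143, ln OS = −1.945 and ζ = 1.945/3.695 = 0.526.
Then ω_n = 4/(ζ t_s) = 4/(0.526 × 0.130) = 58.5 rad/s.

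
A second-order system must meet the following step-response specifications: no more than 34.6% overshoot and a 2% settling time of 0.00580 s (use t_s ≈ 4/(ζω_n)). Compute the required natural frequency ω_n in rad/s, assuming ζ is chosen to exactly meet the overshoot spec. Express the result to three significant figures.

ω_n ≈ 2150 rad/s

From %OS = 100·exp(−πζ/√(1−ζ²)), invert to get ζ = −ln(OS)/√(π² + ln²(OS)) with OS = 0.346.
−ln 0.346 = 1.061, so ζ = 1.061/√(π² + 1.126) = 0.320.
Then ω_n = 4/(ζ t_s) = 4/(0.320 × 0.00580) = 2150 rad/s.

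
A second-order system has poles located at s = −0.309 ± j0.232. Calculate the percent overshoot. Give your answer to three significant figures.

%OS ≈ 1.52%

The poles are at −σ ± jω_d with σ = 0.309 and ω_d = 0.232, so ω_n = √(σ²+ω_d²) = 0.386 rad/s and ζ = σ/ω_n = 0.800.
%OS = 100 e^{−πζ/√(1−ζ²)} with ζ = 0.800 gives 1.52%.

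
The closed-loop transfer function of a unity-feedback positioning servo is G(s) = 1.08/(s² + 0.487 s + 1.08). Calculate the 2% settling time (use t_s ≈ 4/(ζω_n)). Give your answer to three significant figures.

t_s ≈ 16.4 s

ω_n = √1.08 = 1.04 rad/s; ζ = 0.487/(2·1.04) = 0.234.
t_s ≈ 4/(ζω_n) = 4/(0.234·1.04) = 16.4 s.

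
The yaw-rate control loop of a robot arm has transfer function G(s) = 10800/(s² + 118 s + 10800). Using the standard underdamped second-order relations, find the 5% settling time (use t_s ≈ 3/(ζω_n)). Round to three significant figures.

Comparing the denominator to s² + 2ζω_n s + ω_n²: ω_n = √10800 = 104 rad/s, and 2ζω_n = 118 so ζ = 118/(2·104) = 0.568.
t_s ≈ 3/(ζω_n) = 3/(0.568·104) = 0.0508 s.

t_s ≈ 0.0508 s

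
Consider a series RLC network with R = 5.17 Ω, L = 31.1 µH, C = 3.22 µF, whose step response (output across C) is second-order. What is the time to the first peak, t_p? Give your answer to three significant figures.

For a series RLC circuit (capacitor voltage as output), ω_n = 1/√(LC) = 1/√(31.1 µH · 3.22 µF) = 99900 rad/s.
ζ = (R/2)·√(C/L) = (5.17/2)·√(3.22 µF/31.1 µH) = 0.832.
ω_d = 99900·√(1 − 0.832²) = 55500 rad/s. t_p = π/ω_d = 0.0000566 s.

t_p ≈ 0.0000566 s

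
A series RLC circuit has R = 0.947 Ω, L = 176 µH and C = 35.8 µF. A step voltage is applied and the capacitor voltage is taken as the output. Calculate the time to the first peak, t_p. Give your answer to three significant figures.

For a series RLC circuit (capacitor voltage as output), ω_n = 1/√(LC) = 1/√(176 µH · 35.8 µF) = 12600 rad/s.
ζ = (R/2)·√(C/L) = (0.947/2)·√(35.8 µF/176 µH) = 0.214.
ω_d = ω_n√(1−ζ²) = 12300 rad/s. t_p = π/ω_d = 0.000255 s.

t_p ≈ 0.000255 s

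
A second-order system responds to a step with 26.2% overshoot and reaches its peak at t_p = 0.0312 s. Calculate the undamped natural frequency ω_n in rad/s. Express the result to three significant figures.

The overshoot fixes ζ = −ln(OS)/√(π²+ln²(OS)) = 0.392.
From t_p = π/ω_d, ω_d = π/0.0312 = 101 rad/s, so ω_n = ω_d/√(1−ζ²) = 109 rad/s.

ω_n ≈ 109 rad/s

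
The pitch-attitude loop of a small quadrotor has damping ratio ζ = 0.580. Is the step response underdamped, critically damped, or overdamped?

underdamped

Since ζ = 0.580 < 1, the system is underdamped.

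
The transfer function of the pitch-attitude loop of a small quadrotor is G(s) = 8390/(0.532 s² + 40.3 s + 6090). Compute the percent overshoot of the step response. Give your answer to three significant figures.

%OS ≈ 30.4%

Dividing through by 0.532: denominator becomes s² + 75.75 s + 11450.
So ω_n = √11450 = 107 rad/s and ζ = 75.75/(2·107) = 0.354.
%OS = 100 e^{−πζ/√(1−ζ²)} with ζ = 0.354 gives 30.4%.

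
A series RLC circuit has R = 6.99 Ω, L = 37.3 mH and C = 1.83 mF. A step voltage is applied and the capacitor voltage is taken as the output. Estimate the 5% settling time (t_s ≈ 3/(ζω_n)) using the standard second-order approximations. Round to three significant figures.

For a series RLC circuit (capacitor voltage as output), ω_n = 1/√(LC) = 1/√(37.3 mH · 1.83 mF) = 121 rad/s.
ζ = (R/2)·√(C/L) = (6.99/2)·√(1.83 mF/37.3 mH) = 0.774.
t_s ≈ 3/(ζω_n) = 0.0320 s.

t_s ≈ 0.0320 s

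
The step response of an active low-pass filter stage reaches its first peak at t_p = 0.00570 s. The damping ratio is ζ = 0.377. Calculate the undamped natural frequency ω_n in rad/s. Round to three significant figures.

ω_n ≈ 595 rad/s

Peak time t_p = π/ω_d, so ω_d = π/t_p = π/0.00570 = 551 rad/s.
ω_n = ω_d/√(1−ζ²) = 551/√0.858 = 595 rad/s.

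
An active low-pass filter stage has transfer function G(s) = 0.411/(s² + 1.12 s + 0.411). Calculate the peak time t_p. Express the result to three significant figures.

t_p ≈ 10.1 s

ω_n = √0.411 = 0.641 rad/s; ζ = 1.12/(2·0.641) = 0.874.
ω_d = 0.641·√(1 − 0.874²) = 0.312 rad/s. Then t_p = π/ω_d = 10.1 s.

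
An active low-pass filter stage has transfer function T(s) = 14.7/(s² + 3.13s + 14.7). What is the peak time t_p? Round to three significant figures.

Matching coefficients with s² + 2ζω_n s + ω_n² gives ω_n² = 14.7 ⇒ ω_n = 3.83 rad/s, and ζ = 3.13/(2ω_n) = 0.408.
ω_d = 3.83·√(1 − 0.408²) = 3.50 rad/s. Then t_p = π/ω_d = 0.898 s.

t_p ≈ 0.898 s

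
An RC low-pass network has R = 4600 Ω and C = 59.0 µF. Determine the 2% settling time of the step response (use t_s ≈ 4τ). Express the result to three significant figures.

τ = RC = 4600 × 59.0 µF = 0.271 s.
t_s ≈ 4τ = 1.09 s.

t_s ≈ 1.09 s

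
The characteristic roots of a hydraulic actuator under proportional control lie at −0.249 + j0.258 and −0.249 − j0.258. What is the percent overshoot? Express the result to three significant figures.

The poles are at −σ ± jω_d with σ = 0.249 and ω_d = 0.258, so ω_n = √(σ²+ω_d²) = 0.359 rad/s and ζ = σ/ω_n = 0.694.
%OS = 100 e^{−πζ/√(1−ζ²)} with ζ = 0.694 gives 4.82%.

%OS ≈ 4.82%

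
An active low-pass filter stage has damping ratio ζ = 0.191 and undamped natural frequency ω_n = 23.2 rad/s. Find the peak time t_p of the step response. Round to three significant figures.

The damped frequency is ω_d = ω_n√(1−ζ²) = 23.2·√(1−0.0365) = 22.8 rad/s.
Peak time t_p = π/ω_d = π/22.8 = 0.138 s.

t_p ≈ 0.138 s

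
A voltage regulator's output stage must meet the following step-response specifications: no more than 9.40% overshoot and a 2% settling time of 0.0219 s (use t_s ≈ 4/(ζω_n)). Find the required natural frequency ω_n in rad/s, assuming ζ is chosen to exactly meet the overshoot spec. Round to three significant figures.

From %OS = 100·exp(−πζ/√(1−ζ²)), invert to get ζ = −ln(OS)/√(π² + ln²(OS)) with OS = 0.0940.
−ln 0.0940 = 2.364, so ζ = 2.364/√(π² + 5.591) = 0.601.
Then ω_n = 4/(ζ t_s) = 4/(0.601 × 0.0219) = 304 rad/s.

ω_n ≈ 304 rad/s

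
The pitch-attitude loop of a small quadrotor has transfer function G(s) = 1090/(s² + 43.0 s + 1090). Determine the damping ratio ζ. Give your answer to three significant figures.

ζ ≈ 0.651

Matching coefficients with s² + 2ζω_n s + ω_n² gives ω_n² = 1090 ⇒ ω_n = 33.0 rad/s, and ζ = 43.0/(2ω_n) = 0.651.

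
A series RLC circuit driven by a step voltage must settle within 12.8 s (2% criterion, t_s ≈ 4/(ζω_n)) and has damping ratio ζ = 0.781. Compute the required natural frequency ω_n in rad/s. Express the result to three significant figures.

ω_n ≈ 0.400 rad/s

Rearranging t_s ≈ 4/(ζω_n) gives ω_n = 4/(ζ·t_s) = 4/(0.781 × 12.8) = 0.400 rad/s.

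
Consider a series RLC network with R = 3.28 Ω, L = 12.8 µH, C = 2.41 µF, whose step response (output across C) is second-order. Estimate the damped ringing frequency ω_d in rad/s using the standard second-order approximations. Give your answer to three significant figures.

For a series RLC circuit (capacitor voltage as output), ω_n = 1/√(LC) = 1/√(12.8 µH · 2.41 µF) = 180000 rad/s.
ζ = (R/2)·√(C/L) = (3.28/2)·√(2.41 µF/12.8 µH) = 0.712.
ω_d = 180000·√(1 − 0.712²) = 126000 rad/s.

ω_d ≈ 126000 rad/s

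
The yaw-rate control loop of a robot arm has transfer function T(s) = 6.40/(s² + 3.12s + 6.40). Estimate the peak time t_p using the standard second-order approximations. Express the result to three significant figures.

Comparing the denominator to s² + 2ζω_n s + ω_n²: ω_n = √6.40 = 2.53 rad/s, and 2ζω_n = 3.12 so ζ = 3.12/(2·2.53) = 0.617.
ω_d = 2.53·√(1 − 0.617²) = 1.99 rad/s. Then t_p = π/ω_d = 1.58 s.

t_p ≈ 1.58 s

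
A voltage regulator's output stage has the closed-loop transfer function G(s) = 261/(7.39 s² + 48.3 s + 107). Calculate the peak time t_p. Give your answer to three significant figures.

t_p ≈ 1.61 s

Dividing through by 7.39: denominator becomes s² + 6.536 s + 14.48.
So ω_n = √14.48 = 3.81 rad/s and ζ = 6.536/(2·3.81) = 0.859.
The damped frequency ω_d = ω_n√(1−ζ²) = 1.95 rad/s. t_p = π/ω_d = 1.61 s.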